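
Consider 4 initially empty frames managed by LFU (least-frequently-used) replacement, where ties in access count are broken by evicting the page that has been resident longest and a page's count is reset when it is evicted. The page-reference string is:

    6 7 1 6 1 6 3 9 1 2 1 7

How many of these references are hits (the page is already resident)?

5

6: miss, frames {6}
7: miss, frames {6,7}
1: miss, frames {6,7,1}
6: hit
1: hit
6: hit
3: miss, frames {6,7,1,3}
9: miss, evict 7, frames {6,1,3,9}
1: hit
2: miss, evict 3, frames {6,1,9,2}
1: hit
7: miss, evict 9, frames {6,1,2,7}
Hits: 5.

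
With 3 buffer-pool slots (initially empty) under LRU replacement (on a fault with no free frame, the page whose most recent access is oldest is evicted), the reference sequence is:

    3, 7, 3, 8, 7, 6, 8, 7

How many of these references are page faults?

4

3 -> fault, frames [3]
7 -> fault, frames [3, 7]
3 -> hit
8 -> fault, frames [7, 3, 8]
7 -> hit
6 -> fault, evict 3, frames [8, 7, 6]
8 -> hit
7 -> hit
Page faults: 4.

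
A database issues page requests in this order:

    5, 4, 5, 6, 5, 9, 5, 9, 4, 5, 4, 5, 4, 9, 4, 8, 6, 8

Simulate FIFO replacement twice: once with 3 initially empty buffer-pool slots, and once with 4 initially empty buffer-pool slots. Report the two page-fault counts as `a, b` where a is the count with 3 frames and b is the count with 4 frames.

8, 5

3 frames: F F . F . F F . F . . . . . . F F . → 8 faults.
4 frames: F F . F . F . . . . . . . . . F . . → 5 faults.
5 < 8: adding a frame reduced faults, as is typical.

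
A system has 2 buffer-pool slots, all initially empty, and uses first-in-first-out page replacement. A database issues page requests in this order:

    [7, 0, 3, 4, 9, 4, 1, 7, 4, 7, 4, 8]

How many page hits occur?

3

7: miss, frames {7}
0: miss, frames {7,0}
3: miss, evict 7, frames {0,3}
4: miss, evict 0, frames {3,4}
9: miss, evict 3, frames {4,9}
4: hit
1: miss, evict 4, frames {9,1}
7: miss, evict 9, frames {1,7}
4: miss, evict 1, frames {7,4}
7: hit
4: hit
8: miss, evict 7, frames {4,8}
Hits: 3.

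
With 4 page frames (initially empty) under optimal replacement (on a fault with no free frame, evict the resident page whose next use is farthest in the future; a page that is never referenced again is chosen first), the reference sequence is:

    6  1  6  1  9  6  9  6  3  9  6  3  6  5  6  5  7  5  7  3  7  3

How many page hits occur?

16

6 -> miss, frames [6]
1 -> miss, frames [6, 1]
6 -> hit
1 -> hit
9 -> miss, frames [6, 1, 9]
6 -> hit
9 -> hit
6 -> hit
3 -> miss, frames [6, 1, 9, 3]
9 -> hit
6 -> hit
3 -> hit
6 -> hit
5 -> miss, evict 9, frames [6, 1, 3, 5]
6 -> hit
5 -> hit
7 -> miss, evict 1, frames [6, 3, 5, 7]
5 -> hit
7 -> hit
3 -> hit
7 -> hit
3 -> hit
Hits: 16.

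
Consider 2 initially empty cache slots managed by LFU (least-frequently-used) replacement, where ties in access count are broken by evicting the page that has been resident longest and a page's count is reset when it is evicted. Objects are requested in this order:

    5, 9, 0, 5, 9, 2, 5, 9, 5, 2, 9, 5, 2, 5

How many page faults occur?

5 -> fault, frames (5)
9 -> fault, frames (5 9)
0 -> fault, evict 5, frames (9 0)
5 -> fault, evict 9, frames (0 5)
9 -> fault, evict 0, frames (5 9)
2 -> fault, evict 5, frames (9 2)
5 -> fault, evict 9, frames (2 5)
9 -> fault, evict 2, frames (5 9)
5 -> hit
2 -> fault, evict 9, frames (5 2)
9 -> fault, evict 2, frames (5 9)
5 -> hit
2 -> fault, evict 9, frames (5 2)
5 -> hit
Page faults: 11.

11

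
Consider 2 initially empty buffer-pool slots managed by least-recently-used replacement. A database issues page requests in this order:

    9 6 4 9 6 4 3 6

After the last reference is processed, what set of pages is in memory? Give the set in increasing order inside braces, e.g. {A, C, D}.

9 → fault, frames [9]
6 → fault, frames [9, 6]
4 → fault, evict 9, frames [6, 4]
9 → fault, evict 6, frames [4, 9]
6 → fault, evict 4, frames [9, 6]
4 → fault, evict 9, frames [6, 4]
3 → fault, evict 6, frames [4, 3]
6 → fault, evict 4, frames [3, 6]

{3, 6}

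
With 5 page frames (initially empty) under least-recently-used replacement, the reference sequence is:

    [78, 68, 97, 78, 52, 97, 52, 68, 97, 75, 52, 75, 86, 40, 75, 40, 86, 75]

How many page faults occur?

7

78 -> miss, frames [78]
68 -> miss, frames [78, 68]
97 -> miss, frames [78, 68, 97]
78 -> hit
52 -> miss, frames [68, 97, 78, 52]
97 -> hit
52 -> hit
68 -> hit
97 -> hit
75 -> miss, frames [78, 52, 68, 97, 75]
52 -> hit
75 -> hit
86 -> miss, evict 78, frames [68, 97, 52, 75, 86]
40 -> miss, evict 68, frames [97, 52, 75, 86, 40]
75 -> hit
40 -> hit
86 -> hit
75 -> hit
Page faults: 7.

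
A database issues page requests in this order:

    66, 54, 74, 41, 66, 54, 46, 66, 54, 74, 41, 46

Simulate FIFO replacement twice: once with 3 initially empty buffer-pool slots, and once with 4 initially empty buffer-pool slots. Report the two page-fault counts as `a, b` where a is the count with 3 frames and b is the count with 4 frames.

9, 10

3 frames: F F F F F F F . . F F . → 9 faults.
4 frames: F F F F . . F F F F F F → 10 faults.
10 > 9: adding a frame increased faults — Belady's anomaly.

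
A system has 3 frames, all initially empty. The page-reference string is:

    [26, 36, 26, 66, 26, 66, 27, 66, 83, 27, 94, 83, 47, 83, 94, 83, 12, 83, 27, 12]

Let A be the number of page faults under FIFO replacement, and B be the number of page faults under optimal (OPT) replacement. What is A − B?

1

Under FIFO: F F . F . . F . F . F . F . . . F F F . → 10 faults.
Under OPT: F F . F . . F . F . F . F . . . F . F . → 9 faults.
A − B = 10 − 9 = 1.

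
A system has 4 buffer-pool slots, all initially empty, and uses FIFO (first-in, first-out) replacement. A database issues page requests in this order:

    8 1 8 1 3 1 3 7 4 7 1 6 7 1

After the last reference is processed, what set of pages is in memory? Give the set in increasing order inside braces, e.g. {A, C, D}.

{1, 4, 6, 7}

8 -> fault, frames [8]
1 -> fault, frames [8, 1]
8 -> hit
1 -> hit
3 -> fault, frames [8, 1, 3]
1 -> hit
3 -> hit
7 -> fault, frames [8, 1, 3, 7]
4 -> fault, evict 8, frames [1, 3, 7, 4]
7 -> hit
1 -> hit
6 -> fault, evict 1, frames [3, 7, 4, 6]
7 -> hit
1 -> fault, evict 3, frames [7, 4, 6, 1]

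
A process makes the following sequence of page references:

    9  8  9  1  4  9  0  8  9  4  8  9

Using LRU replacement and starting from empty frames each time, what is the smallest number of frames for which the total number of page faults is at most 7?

f=1: 12 faults
f=2: 11 faults
f=3: 7 faults
f=4: 6 faults
f=5: 5 faults
Smallest f with faults ≤ 7 is 3.

3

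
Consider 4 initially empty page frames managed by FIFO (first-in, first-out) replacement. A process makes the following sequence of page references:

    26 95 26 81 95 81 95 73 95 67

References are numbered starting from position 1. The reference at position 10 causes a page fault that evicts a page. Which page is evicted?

pos 1: 26 → miss, frames {26}
pos 2: 95 → miss, frames {26,95}
pos 3: 26 → hit
pos 4: 81 → miss, frames {26,95,81}
pos 5: 95 → hit
pos 6: 81 → hit
pos 7: 95 → hit
pos 8: 73 → miss, frames {26,95,81,73}
pos 9: 95 → hit
pos 10: 67 → miss, evict 26, frames {95,81,73,67}
At position 10, page 26 is evicted.

26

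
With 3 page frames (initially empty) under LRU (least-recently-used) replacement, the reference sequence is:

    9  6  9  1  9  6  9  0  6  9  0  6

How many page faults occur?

4

9 -> miss, frames {9}
6 -> miss, frames {9,6}
9 -> hit
1 -> miss, frames {6,9,1}
9 -> hit
6 -> hit
9 -> hit
0 -> miss, evict 1, frames {6,9,0}
6 -> hit
9 -> hit
0 -> hit
6 -> hit
Page faults: 4.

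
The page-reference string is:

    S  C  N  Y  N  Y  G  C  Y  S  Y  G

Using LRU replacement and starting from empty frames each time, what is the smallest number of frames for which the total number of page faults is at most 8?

3

f=1: 12 faults
f=2: 9 faults
f=3: 8 faults
f=4: 6 faults
f=5: 5 faults
Smallest f with faults ≤ 8 is 3.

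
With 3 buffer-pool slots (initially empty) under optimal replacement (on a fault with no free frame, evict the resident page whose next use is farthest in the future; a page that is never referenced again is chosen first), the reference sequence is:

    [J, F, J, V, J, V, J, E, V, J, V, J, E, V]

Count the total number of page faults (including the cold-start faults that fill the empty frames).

J: miss, frames [J]
F: miss, frames [J, F]
J: hit
V: miss, frames [J, F, V]
J: hit
V: hit
J: hit
E: miss, evict F, frames [J, V, E]
V: hit
J: hit
V: hit
J: hit
E: hit
V: hit
Page faults: 4.

4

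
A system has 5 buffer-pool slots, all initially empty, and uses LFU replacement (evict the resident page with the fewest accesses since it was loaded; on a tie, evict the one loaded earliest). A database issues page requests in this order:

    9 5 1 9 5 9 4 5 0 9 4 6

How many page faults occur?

9 → fault, frames [9]
5 → fault, frames [9, 5]
1 → fault, frames [9, 5, 1]
9 → hit
5 → hit
9 → hit
4 → fault, frames [9, 5, 1, 4]
5 → hit
0 → fault, frames [9, 5, 1, 4, 0]
9 → hit
4 → hit
6 → fault, evict 1, frames [9, 5, 4, 0, 6]
Page faults: 6.

6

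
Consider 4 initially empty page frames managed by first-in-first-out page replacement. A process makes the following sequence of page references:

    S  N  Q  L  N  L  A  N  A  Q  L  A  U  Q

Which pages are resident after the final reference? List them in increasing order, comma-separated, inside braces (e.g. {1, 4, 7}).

{A, L, Q, U}

S → fault, frames [S]
N → fault, frames [S, N]
Q → fault, frames [S, N, Q]
L → fault, frames [S, N, Q, L]
N → hit
L → hit
A → fault, evict S, frames [N, Q, L, A]
N → hit
A → hit
Q → hit
L → hit
A → hit
U → fault, evict N, frames [Q, L, A, U]
Q → hit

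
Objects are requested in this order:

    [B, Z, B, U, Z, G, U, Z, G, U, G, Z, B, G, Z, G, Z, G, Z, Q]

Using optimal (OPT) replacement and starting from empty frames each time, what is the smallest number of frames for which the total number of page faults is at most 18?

2

f=1: 20 faults
f=2: 10 faults
f=3: 6 faults
f=4: 5 faults
f=5: 5 faults
Smallest f with faults ≤ 18 is 2.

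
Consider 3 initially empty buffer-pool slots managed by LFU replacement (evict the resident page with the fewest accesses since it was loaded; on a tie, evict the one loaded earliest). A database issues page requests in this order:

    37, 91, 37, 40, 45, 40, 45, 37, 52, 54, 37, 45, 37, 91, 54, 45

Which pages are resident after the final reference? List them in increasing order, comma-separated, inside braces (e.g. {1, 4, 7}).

{37, 45, 54}

37 → miss, frames [37]
91 → miss, frames [37, 91]
37 → hit
40 → miss, frames [37, 91, 40]
45 → miss, evict 91, frames [37, 40, 45]
40 → hit
45 → hit
37 → hit
52 → miss, evict 40, frames [37, 45, 52]
54 → miss, evict 52, frames [37, 45, 54]
37 → hit
45 → hit
37 → hit
91 → miss, evict 54, frames [37, 45, 91]
54 → miss, evict 91, frames [37, 45, 54]
45 → hit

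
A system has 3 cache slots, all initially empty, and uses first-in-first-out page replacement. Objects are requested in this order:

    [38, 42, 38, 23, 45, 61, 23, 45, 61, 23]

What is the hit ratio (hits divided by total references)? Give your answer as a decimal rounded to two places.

0.50

38: fault, frames (38)
42: fault, frames (38 42)
38: hit
23: fault, frames (38 42 23)
45: fault, evict 38, frames (42 23 45)
61: fault, evict 42, frames (23 45 61)
23: hit
45: hit
61: hit
23: hit
Hits: 5 of 10 references → 5/10 = 0.5000.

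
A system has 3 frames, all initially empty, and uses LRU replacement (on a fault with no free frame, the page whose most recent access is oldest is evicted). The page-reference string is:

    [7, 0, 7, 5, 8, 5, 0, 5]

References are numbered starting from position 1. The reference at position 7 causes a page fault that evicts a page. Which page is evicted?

pos 1: 7 -> miss, frames {7}
pos 2: 0 -> miss, frames {7,0}
pos 3: 7 -> hit
pos 4: 5 -> miss, frames {0,7,5}
pos 5: 8 -> miss, evict 0, frames {7,5,8}
pos 6: 5 -> hit
pos 7: 0 -> miss, evict 7, frames {8,5,0}
At position 7, page 7 is evicted.

7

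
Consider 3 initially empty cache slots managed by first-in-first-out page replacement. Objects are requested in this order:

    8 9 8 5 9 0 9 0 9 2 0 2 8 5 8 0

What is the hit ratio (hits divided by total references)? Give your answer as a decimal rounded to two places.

8 -> fault, frames (8)
9 -> fault, frames (8 9)
8 -> hit
5 -> fault, frames (8 9 5)
9 -> hit
0 -> fault, evict 8, frames (9 5 0)
9 -> hit
0 -> hit
9 -> hit
2 -> fault, evict 9, frames (5 0 2)
0 -> hit
2 -> hit
8 -> fault, evict 5, frames (0 2 8)
5 -> fault, evict 0, frames (2 8 5)
8 -> hit
0 -> fault, evict 2, frames (8 5 0)
Hits: 8 of 16 references → 8/16 = 0.5000.

0.50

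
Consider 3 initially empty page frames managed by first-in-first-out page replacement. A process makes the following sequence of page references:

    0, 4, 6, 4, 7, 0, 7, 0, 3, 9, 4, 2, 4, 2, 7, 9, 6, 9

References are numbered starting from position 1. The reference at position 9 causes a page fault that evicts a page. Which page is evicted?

6

pos 1: 0 → miss, frames [0]
pos 2: 4 → miss, frames [0, 4]
pos 3: 6 → miss, frames [0, 4, 6]
pos 4: 4 → hit
pos 5: 7 → miss, evict 0, frames [4, 6, 7]
pos 6: 0 → miss, evict 4, frames [6, 7, 0]
pos 7: 7 → hit
pos 8: 0 → hit
pos 9: 3 → miss, evict 6, frames [7, 0, 3]
At position 9, page 6 is evicted.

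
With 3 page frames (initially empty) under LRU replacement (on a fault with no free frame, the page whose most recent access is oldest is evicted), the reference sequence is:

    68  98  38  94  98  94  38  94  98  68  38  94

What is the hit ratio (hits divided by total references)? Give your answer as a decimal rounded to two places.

68 → fault, frames [68]
98 → fault, frames [68, 98]
38 → fault, frames [68, 98, 38]
94 → fault, evict 68, frames [98, 38, 94]
98 → hit
94 → hit
38 → hit
94 → hit
98 → hit
68 → fault, evict 38, frames [94, 98, 68]
38 → fault, evict 94, frames [98, 68, 38]
94 → fault, evict 98, frames [68, 38, 94]
Hits: 5 of 12 references → 5/12 = 0.4167.

0.42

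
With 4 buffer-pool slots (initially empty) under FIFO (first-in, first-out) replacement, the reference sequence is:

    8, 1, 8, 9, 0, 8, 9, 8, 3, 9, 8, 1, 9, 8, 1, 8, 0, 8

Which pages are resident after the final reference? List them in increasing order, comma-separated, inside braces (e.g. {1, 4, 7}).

8: fault, frames {8}
1: fault, frames {8,1}
8: hit
9: fault, frames {8,1,9}
0: fault, frames {8,1,9,0}
8: hit
9: hit
8: hit
3: fault, evict 8, frames {1,9,0,3}
9: hit
8: fault, evict 1, frames {9,0,3,8}
1: fault, evict 9, frames {0,3,8,1}
9: fault, evict 0, frames {3,8,1,9}
8: hit
1: hit
8: hit
0: fault, evict 3, frames {8,1,9,0}
8: hit

{0, 1, 8, 9}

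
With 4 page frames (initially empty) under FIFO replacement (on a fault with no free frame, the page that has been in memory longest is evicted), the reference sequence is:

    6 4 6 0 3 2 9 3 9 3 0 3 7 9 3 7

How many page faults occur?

7

6 → fault, frames [6]
4 → fault, frames [6, 4]
6 → hit
0 → fault, frames [6, 4, 0]
3 → fault, frames [6, 4, 0, 3]
2 → fault, evict 6, frames [4, 0, 3, 2]
9 → fault, evict 4, frames [0, 3, 2, 9]
3 → hit
9 → hit
3 → hit
0 → hit
3 → hit
7 → fault, evict 0, frames [3, 2, 9, 7]
9 → hit
3 → hit
7 → hit
Page faults: 7.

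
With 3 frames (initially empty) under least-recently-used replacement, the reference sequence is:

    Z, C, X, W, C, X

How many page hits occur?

2

Z: miss, frames {Z}
C: miss, frames {Z,C}
X: miss, frames {Z,C,X}
W: miss, evict Z, frames {C,X,W}
C: hit
X: hit
Hits: 2.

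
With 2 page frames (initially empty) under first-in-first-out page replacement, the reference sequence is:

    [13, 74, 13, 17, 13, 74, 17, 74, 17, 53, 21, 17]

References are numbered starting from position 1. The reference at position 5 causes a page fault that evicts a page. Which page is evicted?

pos 1: 13: fault, frames {13}
pos 2: 74: fault, frames {13,74}
pos 3: 13: hit
pos 4: 17: fault, evict 13, frames {74,17}
pos 5: 13: fault, evict 74, frames {17,13}
At position 5, page 74 is evicted.

74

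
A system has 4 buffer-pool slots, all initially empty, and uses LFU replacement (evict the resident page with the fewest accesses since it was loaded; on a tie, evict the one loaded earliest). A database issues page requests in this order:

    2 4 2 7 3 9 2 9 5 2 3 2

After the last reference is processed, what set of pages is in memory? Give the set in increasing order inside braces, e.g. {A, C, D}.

2: fault, frames {2}
4: fault, frames {2,4}
2: hit
7: fault, frames {2,4,7}
3: fault, frames {2,4,7,3}
9: fault, evict 4, frames {2,7,3,9}
2: hit
9: hit
5: fault, evict 7, frames {2,3,9,5}
2: hit
3: hit
2: hit

{2, 3, 5, 9}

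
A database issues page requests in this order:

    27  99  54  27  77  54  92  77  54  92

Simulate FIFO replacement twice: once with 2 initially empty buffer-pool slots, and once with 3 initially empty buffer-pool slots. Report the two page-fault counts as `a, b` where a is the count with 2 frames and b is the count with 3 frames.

2 frames: F F F F F F F F F F → 10 faults.
3 frames: F F F . F . F . . . → 5 faults.
5 < 10: adding a frame reduced faults, as is typical.

10, 5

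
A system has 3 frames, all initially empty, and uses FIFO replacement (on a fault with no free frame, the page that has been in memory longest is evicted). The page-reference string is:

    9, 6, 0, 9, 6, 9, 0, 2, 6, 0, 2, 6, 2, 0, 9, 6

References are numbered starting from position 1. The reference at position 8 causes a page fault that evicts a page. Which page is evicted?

9

pos 1: 9 → fault, frames [9]
pos 2: 6 → fault, frames [9, 6]
pos 3: 0 → fault, frames [9, 6, 0]
pos 4: 9 → hit
pos 5: 6 → hit
pos 6: 9 → hit
pos 7: 0 → hit
pos 8: 2 → fault, evict 9, frames [6, 0, 2]
At position 8, page 9 is evicted.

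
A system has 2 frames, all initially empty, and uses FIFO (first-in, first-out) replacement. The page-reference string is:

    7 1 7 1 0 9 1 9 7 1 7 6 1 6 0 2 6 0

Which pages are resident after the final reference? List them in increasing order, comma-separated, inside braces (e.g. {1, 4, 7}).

{0, 6}

7: fault, frames {7}
1: fault, frames {7,1}
7: hit
1: hit
0: fault, evict 7, frames {1,0}
9: fault, evict 1, frames {0,9}
1: fault, evict 0, frames {9,1}
9: hit
7: fault, evict 9, frames {1,7}
1: hit
7: hit
6: fault, evict 1, frames {7,6}
1: fault, evict 7, frames {6,1}
6: hit
0: fault, evict 6, frames {1,0}
2: fault, evict 1, frames {0,2}
6: fault, evict 0, frames {2,6}
0: fault, evict 2, frames {6,0}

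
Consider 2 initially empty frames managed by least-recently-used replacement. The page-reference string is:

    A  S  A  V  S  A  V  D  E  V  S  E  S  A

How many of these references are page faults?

A -> fault, frames [A]
S -> fault, frames [A, S]
A -> hit
V -> fault, evict S, frames [A, V]
S -> fault, evict A, frames [V, S]
A -> fault, evict V, frames [S, A]
V -> fault, evict S, frames [A, V]
D -> fault, evict A, frames [V, D]
E -> fault, evict V, frames [D, E]
V -> fault, evict D, frames [E, V]
S -> fault, evict E, frames [V, S]
E -> fault, evict V, frames [S, E]
S -> hit
A -> fault, evict E, frames [S, A]
Page faults: 12.

12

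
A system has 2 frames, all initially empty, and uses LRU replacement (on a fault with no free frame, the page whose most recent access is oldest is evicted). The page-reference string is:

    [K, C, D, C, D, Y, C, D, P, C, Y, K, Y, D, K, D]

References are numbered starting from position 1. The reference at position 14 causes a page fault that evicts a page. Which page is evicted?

K

pos 1: K -> fault, frames [K]
pos 2: C -> fault, frames [K, C]
pos 3: D -> fault, evict K, frames [C, D]
pos 4: C -> hit
pos 5: D -> hit
pos 6: Y -> fault, evict C, frames [D, Y]
pos 7: C -> fault, evict D, frames [Y, C]
pos 8: D -> fault, evict Y, frames [C, D]
pos 9: P -> fault, evict C, frames [D, P]
pos 10: C -> fault, evict D, frames [P, C]
pos 11: Y -> fault, evict P, frames [C, Y]
pos 12: K -> fault, evict C, frames [Y, K]
pos 13: Y -> hit
pos 14: D -> fault, evict K, frames [Y, D]
At position 14, page K is evicted.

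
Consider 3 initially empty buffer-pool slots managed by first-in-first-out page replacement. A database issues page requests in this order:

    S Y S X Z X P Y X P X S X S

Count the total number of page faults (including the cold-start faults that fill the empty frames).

8

S -> miss, frames {S}
Y -> miss, frames {S,Y}
S -> hit
X -> miss, frames {S,Y,X}
Z -> miss, evict S, frames {Y,X,Z}
X -> hit
P -> miss, evict Y, frames {X,Z,P}
Y -> miss, evict X, frames {Z,P,Y}
X -> miss, evict Z, frames {P,Y,X}
P -> hit
X -> hit
S -> miss, evict P, frames {Y,X,S}
X -> hit
S -> hit
Page faults: 8.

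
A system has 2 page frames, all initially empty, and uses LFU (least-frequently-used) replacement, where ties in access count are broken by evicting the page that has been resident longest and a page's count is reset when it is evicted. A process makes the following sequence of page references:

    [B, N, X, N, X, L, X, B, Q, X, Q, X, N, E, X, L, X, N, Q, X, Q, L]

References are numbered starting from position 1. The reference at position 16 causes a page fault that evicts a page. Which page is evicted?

E

pos 1: B -> miss, frames {B}
pos 2: N -> miss, frames {B,N}
pos 3: X -> miss, evict B, frames {N,X}
pos 4: N -> hit
pos 5: X -> hit
pos 6: L -> miss, evict N, frames {X,L}
pos 7: X -> hit
pos 8: B -> miss, evict L, frames {X,B}
pos 9: Q -> miss, evict B, frames {X,Q}
pos 10: X -> hit
pos 11: Q -> hit
pos 12: X -> hit
pos 13: N -> miss, evict Q, frames {X,N}
pos 14: E -> miss, evict N, frames {X,E}
pos 15: X -> hit
pos 16: L -> miss, evict E, frames {X,L}
At position 16, page E is evicted.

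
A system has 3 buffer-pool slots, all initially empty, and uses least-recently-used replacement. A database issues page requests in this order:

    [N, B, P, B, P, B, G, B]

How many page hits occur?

4

N → miss, frames {N}
B → miss, frames {N,B}
P → miss, frames {N,B,P}
B → hit
P → hit
B → hit
G → miss, evict N, frames {P,B,G}
B → hit
Hits: 4.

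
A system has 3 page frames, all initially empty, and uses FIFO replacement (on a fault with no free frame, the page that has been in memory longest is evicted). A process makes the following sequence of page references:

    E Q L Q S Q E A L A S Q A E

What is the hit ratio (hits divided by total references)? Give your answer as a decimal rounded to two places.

0.21

E -> fault, frames {E}
Q -> fault, frames {E,Q}
L -> fault, frames {E,Q,L}
Q -> hit
S -> fault, evict E, frames {Q,L,S}
Q -> hit
E -> fault, evict Q, frames {L,S,E}
A -> fault, evict L, frames {S,E,A}
L -> fault, evict S, frames {E,A,L}
A -> hit
S -> fault, evict E, frames {A,L,S}
Q -> fault, evict A, frames {L,S,Q}
A -> fault, evict L, frames {S,Q,A}
E -> fault, evict S, frames {Q,A,E}
Hits: 3 of 14 references → 3/14 = 0.2143.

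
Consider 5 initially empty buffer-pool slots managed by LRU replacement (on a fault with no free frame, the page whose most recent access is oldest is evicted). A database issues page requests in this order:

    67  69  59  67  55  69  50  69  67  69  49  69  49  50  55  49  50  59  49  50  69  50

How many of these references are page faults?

7

67 → fault, frames (67)
69 → fault, frames (67 69)
59 → fault, frames (67 69 59)
67 → hit
55 → fault, frames (69 59 67 55)
69 → hit
50 → fault, frames (59 67 55 69 50)
69 → hit
67 → hit
69 → hit
49 → fault, evict 59, frames (55 50 67 69 49)
69 → hit
49 → hit
50 → hit
55 → hit
49 → hit
50 → hit
59 → fault, evict 67, frames (69 55 49 50 59)
49 → hit
50 → hit
69 → hit
50 → hit
Page faults: 7.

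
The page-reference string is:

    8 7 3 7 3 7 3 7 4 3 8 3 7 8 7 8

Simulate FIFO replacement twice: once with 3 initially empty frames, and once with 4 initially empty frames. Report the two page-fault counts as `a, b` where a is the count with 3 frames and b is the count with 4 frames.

6, 4

3 frames: F F F . . . . . F . F . F . . . → 6 faults.
4 frames: F F F . . . . . F . . . . . . . → 4 faults.
4 < 6: adding a frame reduced faults, as is typical.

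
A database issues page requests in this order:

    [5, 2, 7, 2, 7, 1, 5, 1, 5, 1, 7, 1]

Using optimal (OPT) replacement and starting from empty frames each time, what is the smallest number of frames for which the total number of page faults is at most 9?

2

f=1: 12 faults
f=2: 6 faults
f=3: 4 faults
f=4: 4 faults
Smallest f with faults ≤ 9 is 2.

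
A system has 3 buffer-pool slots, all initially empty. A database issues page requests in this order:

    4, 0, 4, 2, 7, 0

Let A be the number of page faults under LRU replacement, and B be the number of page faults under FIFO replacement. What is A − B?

1

Under LRU: F F . F F F → 5 faults.
Under FIFO: F F . F F . → 4 faults.
A − B = 5 − 4 = 1.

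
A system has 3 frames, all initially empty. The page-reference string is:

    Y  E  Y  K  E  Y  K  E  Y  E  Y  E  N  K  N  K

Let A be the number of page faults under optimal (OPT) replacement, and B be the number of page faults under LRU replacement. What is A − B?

-1

Under OPT: F F . F . . . . . . . . F . . . → 4 faults.
Under LRU: F F . F . . . . . . . . F F . . → 5 faults.
A − B = 4 − 5 = -1.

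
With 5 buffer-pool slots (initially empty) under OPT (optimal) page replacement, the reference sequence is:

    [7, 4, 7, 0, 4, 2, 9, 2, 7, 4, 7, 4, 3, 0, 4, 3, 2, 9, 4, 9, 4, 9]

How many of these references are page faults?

7 -> fault, frames [7]
4 -> fault, frames [7, 4]
7 -> hit
0 -> fault, frames [7, 4, 0]
4 -> hit
2 -> fault, frames [7, 4, 0, 2]
9 -> fault, frames [7, 4, 0, 2, 9]
2 -> hit
7 -> hit
4 -> hit
7 -> hit
4 -> hit
3 -> fault, evict 7, frames [4, 0, 2, 9, 3]
0 -> hit
4 -> hit
3 -> hit
2 -> hit
9 -> hit
4 -> hit
9 -> hit
4 -> hit
9 -> hit
Page faults: 6.

6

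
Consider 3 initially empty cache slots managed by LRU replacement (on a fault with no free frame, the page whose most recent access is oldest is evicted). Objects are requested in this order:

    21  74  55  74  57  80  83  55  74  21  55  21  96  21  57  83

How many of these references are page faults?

21: fault, frames [21]
74: fault, frames [21, 74]
55: fault, frames [21, 74, 55]
74: hit
57: fault, evict 21, frames [55, 74, 57]
80: fault, evict 55, frames [74, 57, 80]
83: fault, evict 74, frames [57, 80, 83]
55: fault, evict 57, frames [80, 83, 55]
74: fault, evict 80, frames [83, 55, 74]
21: fault, evict 83, frames [55, 74, 21]
55: hit
21: hit
96: fault, evict 74, frames [55, 21, 96]
21: hit
57: fault, evict 55, frames [96, 21, 57]
83: fault, evict 96, frames [21, 57, 83]
Page faults: 12.

12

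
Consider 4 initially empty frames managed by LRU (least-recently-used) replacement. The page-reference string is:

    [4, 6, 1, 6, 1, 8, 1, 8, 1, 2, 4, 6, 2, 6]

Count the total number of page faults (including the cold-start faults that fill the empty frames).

4 -> miss, frames {4}
6 -> miss, frames {4,6}
1 -> miss, frames {4,6,1}
6 -> hit
1 -> hit
8 -> miss, frames {4,6,1,8}
1 -> hit
8 -> hit
1 -> hit
2 -> miss, evict 4, frames {6,8,1,2}
4 -> miss, evict 6, frames {8,1,2,4}
6 -> miss, evict 8, frames {1,2,4,6}
2 -> hit
6 -> hit
Page faults: 7.

7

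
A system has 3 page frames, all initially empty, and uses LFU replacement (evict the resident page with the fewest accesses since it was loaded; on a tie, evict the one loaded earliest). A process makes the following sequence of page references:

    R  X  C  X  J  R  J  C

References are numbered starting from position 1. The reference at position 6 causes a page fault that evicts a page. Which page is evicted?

pos 1: R: fault, frames (R)
pos 2: X: fault, frames (R X)
pos 3: C: fault, frames (R X C)
pos 4: X: hit
pos 5: J: fault, evict R, frames (X C J)
pos 6: R: fault, evict C, frames (X J R)
At position 6, page C is evicted.

C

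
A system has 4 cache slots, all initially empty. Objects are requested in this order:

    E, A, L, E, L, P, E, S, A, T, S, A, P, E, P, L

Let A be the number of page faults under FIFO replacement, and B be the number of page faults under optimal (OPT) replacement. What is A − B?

2

Under FIFO: F F F . . F . F . F . F . F F F → 10 faults.
Under OPT: F F F . . F . F . F . . . F . F → 8 faults.
A − B = 10 − 8 = 2.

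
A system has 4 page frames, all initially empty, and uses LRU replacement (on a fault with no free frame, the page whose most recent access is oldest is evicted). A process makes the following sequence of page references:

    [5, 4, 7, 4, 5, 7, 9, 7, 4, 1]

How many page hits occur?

5

5 → miss, frames [5]
4 → miss, frames [5, 4]
7 → miss, frames [5, 4, 7]
4 → hit
5 → hit
7 → hit
9 → miss, frames [4, 5, 7, 9]
7 → hit
4 → hit
1 → miss, evict 5, frames [9, 7, 4, 1]
Hits: 5.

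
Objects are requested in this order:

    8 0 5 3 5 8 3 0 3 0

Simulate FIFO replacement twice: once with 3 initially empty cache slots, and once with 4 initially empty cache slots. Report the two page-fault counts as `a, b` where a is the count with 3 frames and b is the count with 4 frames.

6, 4

3 frames: F F F F . F . F . . → 6 faults.
4 frames: F F F F . . . . . . → 4 faults.
4 < 6: adding a frame reduced faults, as is typical.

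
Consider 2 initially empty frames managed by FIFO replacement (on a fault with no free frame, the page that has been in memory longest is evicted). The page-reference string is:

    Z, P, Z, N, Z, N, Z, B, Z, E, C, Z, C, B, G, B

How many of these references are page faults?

Z: fault, frames (Z)
P: fault, frames (Z P)
Z: hit
N: fault, evict Z, frames (P N)
Z: fault, evict P, frames (N Z)
N: hit
Z: hit
B: fault, evict N, frames (Z B)
Z: hit
E: fault, evict Z, frames (B E)
C: fault, evict B, frames (E C)
Z: fault, evict E, frames (C Z)
C: hit
B: fault, evict C, frames (Z B)
G: fault, evict Z, frames (B G)
B: hit
Page faults: 10.

10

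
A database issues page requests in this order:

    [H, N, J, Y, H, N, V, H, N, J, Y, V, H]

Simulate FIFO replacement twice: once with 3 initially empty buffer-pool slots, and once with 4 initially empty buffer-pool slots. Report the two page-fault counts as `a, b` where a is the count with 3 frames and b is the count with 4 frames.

3 frames: F F F F F F F . . F F . F → 10 faults.
4 frames: F F F F . . F F F F F F F → 11 faults.
11 > 10: adding a frame increased faults — Belady's anomaly.

10, 11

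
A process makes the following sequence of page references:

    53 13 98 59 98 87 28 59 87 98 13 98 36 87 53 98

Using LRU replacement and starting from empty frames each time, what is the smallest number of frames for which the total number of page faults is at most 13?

3

f=1: 16 faults
f=2: 14 faults
f=3: 13 faults
f=4: 9 faults
f=5: 8 faults
f=6: 8 faults
f=7: 7 faults
Smallest f with faults ≤ 13 is 3.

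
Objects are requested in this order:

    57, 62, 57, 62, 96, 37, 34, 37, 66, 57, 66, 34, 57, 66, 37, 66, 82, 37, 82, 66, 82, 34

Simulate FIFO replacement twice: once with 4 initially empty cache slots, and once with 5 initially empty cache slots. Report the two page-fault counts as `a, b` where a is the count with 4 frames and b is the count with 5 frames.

4 frames: F F . . F F F . F F . . . . . . F F . . . F → 10 faults.
5 frames: F F . . F F F . F F . . . . . . F . . . . . → 8 faults.
8 < 10: adding a frame reduced faults, as is typical.

10, 8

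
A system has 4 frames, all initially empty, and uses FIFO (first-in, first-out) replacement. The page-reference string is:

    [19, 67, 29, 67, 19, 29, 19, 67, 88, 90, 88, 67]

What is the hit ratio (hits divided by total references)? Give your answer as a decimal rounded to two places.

19: fault, frames [19]
67: fault, frames [19, 67]
29: fault, frames [19, 67, 29]
67: hit
19: hit
29: hit
19: hit
67: hit
88: fault, frames [19, 67, 29, 88]
90: fault, evict 19, frames [67, 29, 88, 90]
88: hit
67: hit
Hits: 7 of 12 references → 7/12 = 0.5833.

0.58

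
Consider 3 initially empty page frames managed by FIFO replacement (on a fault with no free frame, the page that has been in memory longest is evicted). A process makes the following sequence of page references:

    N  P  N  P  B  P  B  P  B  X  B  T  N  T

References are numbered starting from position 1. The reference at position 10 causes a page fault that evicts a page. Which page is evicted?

N

pos 1: N: fault, frames (N)
pos 2: P: fault, frames (N P)
pos 3: N: hit
pos 4: P: hit
pos 5: B: fault, frames (N P B)
pos 6: P: hit
pos 7: B: hit
pos 8: P: hit
pos 9: B: hit
pos 10: X: fault, evict N, frames (P B X)
At position 10, page N is evicted.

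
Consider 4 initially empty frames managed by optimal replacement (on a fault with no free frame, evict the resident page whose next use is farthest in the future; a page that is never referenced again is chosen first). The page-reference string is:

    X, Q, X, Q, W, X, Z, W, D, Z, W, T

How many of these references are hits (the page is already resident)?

X -> fault, frames {X}
Q -> fault, frames {X,Q}
X -> hit
Q -> hit
W -> fault, frames {X,Q,W}
X -> hit
Z -> fault, frames {X,Q,W,Z}
W -> hit
D -> fault, evict Q, frames {X,W,Z,D}
Z -> hit
W -> hit
T -> fault, evict D, frames {X,W,Z,T}
Hits: 6.

6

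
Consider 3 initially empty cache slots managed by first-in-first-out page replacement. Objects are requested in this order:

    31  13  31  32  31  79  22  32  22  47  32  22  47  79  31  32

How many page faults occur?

9

31: fault, frames [31]
13: fault, frames [31, 13]
31: hit
32: fault, frames [31, 13, 32]
31: hit
79: fault, evict 31, frames [13, 32, 79]
22: fault, evict 13, frames [32, 79, 22]
32: hit
22: hit
47: fault, evict 32, frames [79, 22, 47]
32: fault, evict 79, frames [22, 47, 32]
22: hit
47: hit
79: fault, evict 22, frames [47, 32, 79]
31: fault, evict 47, frames [32, 79, 31]
32: hit
Page faults: 9.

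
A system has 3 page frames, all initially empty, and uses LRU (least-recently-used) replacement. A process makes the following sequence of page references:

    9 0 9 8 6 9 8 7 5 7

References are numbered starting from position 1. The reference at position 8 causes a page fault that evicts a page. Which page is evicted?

pos 1: 9 → fault, frames {9}
pos 2: 0 → fault, frames {9,0}
pos 3: 9 → hit
pos 4: 8 → fault, frames {0,9,8}
pos 5: 6 → fault, evict 0, frames {9,8,6}
pos 6: 9 → hit
pos 7: 8 → hit
pos 8: 7 → fault, evict 6, frames {9,8,7}
At position 8, page 6 is evicted.

6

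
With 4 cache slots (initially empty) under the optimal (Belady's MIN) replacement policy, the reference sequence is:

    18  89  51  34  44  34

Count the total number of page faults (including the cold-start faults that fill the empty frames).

5

18 -> fault, frames (18)
89 -> fault, frames (18 89)
51 -> fault, frames (18 89 51)
34 -> fault, frames (18 89 51 34)
44 -> fault, evict 51, frames (18 89 34 44)
34 -> hit
Page faults: 5.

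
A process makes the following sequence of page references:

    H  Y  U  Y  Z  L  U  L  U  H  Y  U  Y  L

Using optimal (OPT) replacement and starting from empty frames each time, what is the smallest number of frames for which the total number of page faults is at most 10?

f=1: 14 faults
f=2: 8 faults
f=3: 6 faults
f=4: 5 faults
f=5: 5 faults
Smallest f with faults ≤ 10 is 2.

2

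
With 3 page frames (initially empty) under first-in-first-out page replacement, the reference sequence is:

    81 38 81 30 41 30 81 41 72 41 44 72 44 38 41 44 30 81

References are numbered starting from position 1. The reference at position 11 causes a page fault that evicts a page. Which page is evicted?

pos 1: 81 → miss, frames [81]
pos 2: 38 → miss, frames [81, 38]
pos 3: 81 → hit
pos 4: 30 → miss, frames [81, 38, 30]
pos 5: 41 → miss, evict 81, frames [38, 30, 41]
pos 6: 30 → hit
pos 7: 81 → miss, evict 38, frames [30, 41, 81]
pos 8: 41 → hit
pos 9: 72 → miss, evict 30, frames [41, 81, 72]
pos 10: 41 → hit
pos 11: 44 → miss, evict 41, frames [81, 72, 44]
At position 11, page 41 is evicted.

41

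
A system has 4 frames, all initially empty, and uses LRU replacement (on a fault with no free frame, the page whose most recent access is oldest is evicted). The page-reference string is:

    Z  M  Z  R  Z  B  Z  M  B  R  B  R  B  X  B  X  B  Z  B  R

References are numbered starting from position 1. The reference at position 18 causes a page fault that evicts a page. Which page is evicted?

pos 1: Z → miss, frames {Z}
pos 2: M → miss, frames {Z,M}
pos 3: Z → hit
pos 4: R → miss, frames {M,Z,R}
pos 5: Z → hit
pos 6: B → miss, frames {M,R,Z,B}
pos 7: Z → hit
pos 8: M → hit
pos 9: B → hit
pos 10: R → hit
pos 11: B → hit
pos 12: R → hit
pos 13: B → hit
pos 14: X → miss, evict Z, frames {M,R,B,X}
pos 15: B → hit
pos 16: X → hit
pos 17: B → hit
pos 18: Z → miss, evict M, frames {R,X,B,Z}
At position 18, page M is evicted.

M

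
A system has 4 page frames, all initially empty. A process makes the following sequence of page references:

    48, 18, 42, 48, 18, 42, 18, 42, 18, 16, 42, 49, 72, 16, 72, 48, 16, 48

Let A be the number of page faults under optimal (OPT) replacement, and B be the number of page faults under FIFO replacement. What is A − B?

-1

Under OPT: F F F . . . . . . F . F F . . . . . → 6 faults.
Under FIFO: F F F . . . . . . F . F F . . F . . → 7 faults.
A − B = 6 − 7 = -1.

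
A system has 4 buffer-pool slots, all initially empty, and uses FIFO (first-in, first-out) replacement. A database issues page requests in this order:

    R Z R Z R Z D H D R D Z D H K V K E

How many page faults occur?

7

R: fault, frames [R]
Z: fault, frames [R, Z]
R: hit
Z: hit
R: hit
Z: hit
D: fault, frames [R, Z, D]
H: fault, frames [R, Z, D, H]
D: hit
R: hit
D: hit
Z: hit
D: hit
H: hit
K: fault, evict R, frames [Z, D, H, K]
V: fault, evict Z, frames [D, H, K, V]
K: hit
E: fault, evict D, frames [H, K, V, E]
Page faults: 7.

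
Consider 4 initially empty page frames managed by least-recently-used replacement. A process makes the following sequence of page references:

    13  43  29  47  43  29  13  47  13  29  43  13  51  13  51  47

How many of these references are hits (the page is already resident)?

13 -> miss, frames [13]
43 -> miss, frames [13, 43]
29 -> miss, frames [13, 43, 29]
47 -> miss, frames [13, 43, 29, 47]
43 -> hit
29 -> hit
13 -> hit
47 -> hit
13 -> hit
29 -> hit
43 -> hit
13 -> hit
51 -> miss, evict 47, frames [29, 43, 13, 51]
13 -> hit
51 -> hit
47 -> miss, evict 29, frames [43, 13, 51, 47]
Hits: 10.

10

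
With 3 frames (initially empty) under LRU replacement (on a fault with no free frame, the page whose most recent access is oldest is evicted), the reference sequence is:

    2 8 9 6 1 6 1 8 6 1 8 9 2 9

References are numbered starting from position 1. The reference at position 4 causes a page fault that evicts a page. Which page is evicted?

pos 1: 2: miss, frames [2]
pos 2: 8: miss, frames [2, 8]
pos 3: 9: miss, frames [2, 8, 9]
pos 4: 6: miss, evict 2, frames [8, 9, 6]
At position 4, page 2 is evicted.

2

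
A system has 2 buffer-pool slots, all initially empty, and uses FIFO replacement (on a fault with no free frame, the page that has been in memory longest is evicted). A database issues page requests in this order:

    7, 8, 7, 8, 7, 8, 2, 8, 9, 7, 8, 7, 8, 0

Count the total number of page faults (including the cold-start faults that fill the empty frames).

7

7 -> miss, frames {7}
8 -> miss, frames {7,8}
7 -> hit
8 -> hit
7 -> hit
8 -> hit
2 -> miss, evict 7, frames {8,2}
8 -> hit
9 -> miss, evict 8, frames {2,9}
7 -> miss, evict 2, frames {9,7}
8 -> miss, evict 9, frames {7,8}
7 -> hit
8 -> hit
0 -> miss, evict 7, frames {8,0}
Page faults: 7.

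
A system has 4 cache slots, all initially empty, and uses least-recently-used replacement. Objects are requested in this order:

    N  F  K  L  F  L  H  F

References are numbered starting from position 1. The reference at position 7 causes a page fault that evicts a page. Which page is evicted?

pos 1: N: fault, frames {N}
pos 2: F: fault, frames {N,F}
pos 3: K: fault, frames {N,F,K}
pos 4: L: fault, frames {N,F,K,L}
pos 5: F: hit
pos 6: L: hit
pos 7: H: fault, evict N, frames {K,F,L,H}
At position 7, page N is evicted.

N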